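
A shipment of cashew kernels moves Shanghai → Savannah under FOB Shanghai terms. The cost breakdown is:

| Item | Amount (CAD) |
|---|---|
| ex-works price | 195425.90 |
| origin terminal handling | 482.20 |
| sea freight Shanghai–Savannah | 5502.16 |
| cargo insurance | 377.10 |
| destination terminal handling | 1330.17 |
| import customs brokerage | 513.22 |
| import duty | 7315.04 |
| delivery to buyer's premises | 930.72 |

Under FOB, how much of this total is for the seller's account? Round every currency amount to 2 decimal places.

FOB: the seller bears costs until goods are on board at the origin port; the buyer bears freight, insurance and all costs thereafter.
Seller's account: goods 195425.90 + origin terminal 482.20 = 195908.10
Buyer's account: freight 5502.16 + insurance 377.10 + destination terminal 1330.17 + brokerage 513.22 + duty 7315.04 + delivery 930.72 = 15968.41

Seller's account: CAD 195908.10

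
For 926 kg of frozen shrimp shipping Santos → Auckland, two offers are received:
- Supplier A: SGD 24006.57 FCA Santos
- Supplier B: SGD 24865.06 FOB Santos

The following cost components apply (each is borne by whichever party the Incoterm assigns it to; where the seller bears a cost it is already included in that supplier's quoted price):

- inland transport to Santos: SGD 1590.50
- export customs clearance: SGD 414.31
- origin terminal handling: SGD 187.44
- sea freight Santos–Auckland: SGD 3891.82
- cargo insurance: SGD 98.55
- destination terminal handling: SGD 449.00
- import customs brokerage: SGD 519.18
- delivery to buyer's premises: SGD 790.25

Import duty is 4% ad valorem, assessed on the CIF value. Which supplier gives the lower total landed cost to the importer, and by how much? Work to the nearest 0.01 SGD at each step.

Supplier A is cheaper by SGD 697.89

Supplier A (FCA):
CIF value = FCA price + origin terminal + freight + insurance = 24006.57 + 187.44 + 3891.82 + 98.55 = 28184.38
Import duty = 28184.38 × 4% = 1127.38
Buyer bears (A): 187.44 + 3891.82 + 98.55 + 449.00 + 519.18 + 790.25 = 5936.24
Landed cost (A) = invoice 24006.57 + 5936.24 + duty 1127.38 = 31070.19
Supplier B (FOB):
CIF value = FOB price + freight + insurance = 24865.06 + 3891.82 + 98.55 = 28855.43
Import duty = 28855.43 × 4% = 1154.22
Buyer bears (B): 3891.82 + 98.55 + 449.00 + 519.18 + 790.25 = 5748.80
Landed cost (B) = invoice 24865.06 + 5748.80 + duty 1154.22 = 31768.08
Difference = |31070.19 − 31768.08| = 697.89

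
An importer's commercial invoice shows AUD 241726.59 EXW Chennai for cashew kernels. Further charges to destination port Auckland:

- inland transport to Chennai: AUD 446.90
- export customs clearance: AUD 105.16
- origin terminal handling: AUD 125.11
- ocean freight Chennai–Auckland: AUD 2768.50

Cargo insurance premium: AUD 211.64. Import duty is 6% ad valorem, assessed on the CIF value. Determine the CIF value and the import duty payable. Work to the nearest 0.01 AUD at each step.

CIF = EXW price + pre-shipment costs + freight + insurance
CIF = 241726.59 + 446.90 + 105.16 + 125.11 + 2768.50 + 211.64 = 245383.90
Import duty = 245383.90 × 6% = 14723.03

CIF value: AUD 245383.90; import duty: AUD 14723.03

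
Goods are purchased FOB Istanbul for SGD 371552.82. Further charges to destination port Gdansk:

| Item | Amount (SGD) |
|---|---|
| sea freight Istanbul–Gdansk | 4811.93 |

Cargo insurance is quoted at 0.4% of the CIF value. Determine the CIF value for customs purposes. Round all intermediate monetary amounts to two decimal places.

CIF value: SGD 377876.26

Let C be the CIF value. C = FOB price + freight + 0.4% × C
C − 0.4% × C = 371552.82 + 4811.93
0.996 × C = 376364.75
C = 376364.75 / 0.996 = 377876.26
Insurance premium = 0.4% × 377876.26 = 1511.51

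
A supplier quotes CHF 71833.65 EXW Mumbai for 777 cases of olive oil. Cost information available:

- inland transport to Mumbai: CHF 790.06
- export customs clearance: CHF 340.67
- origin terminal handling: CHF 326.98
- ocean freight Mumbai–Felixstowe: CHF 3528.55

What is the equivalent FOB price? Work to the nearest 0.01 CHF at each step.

Not relevant to the conversion: freight — on the buyer under both terms; not part of either seller's price.
From EXW to FOB, the seller additionally bears: inland to port, export clearance, origin terminal.
FOB price = 71833.65 + 790.06 + 340.67 + 326.98 = 73291.36

FOB price: CHF 73291.36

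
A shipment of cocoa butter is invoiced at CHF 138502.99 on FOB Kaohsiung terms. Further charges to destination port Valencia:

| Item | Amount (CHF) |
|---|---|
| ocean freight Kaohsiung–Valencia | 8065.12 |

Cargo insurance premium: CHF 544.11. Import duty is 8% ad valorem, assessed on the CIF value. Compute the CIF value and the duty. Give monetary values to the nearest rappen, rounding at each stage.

CIF = FOB price + freight + insurance
CIF = 138502.99 + 8065.12 + 544.11 = 147112.22
Import duty = 147112.22 × 8% = 11768.98

CIF value: CHF 147112.22; import duty: CHF 11768.98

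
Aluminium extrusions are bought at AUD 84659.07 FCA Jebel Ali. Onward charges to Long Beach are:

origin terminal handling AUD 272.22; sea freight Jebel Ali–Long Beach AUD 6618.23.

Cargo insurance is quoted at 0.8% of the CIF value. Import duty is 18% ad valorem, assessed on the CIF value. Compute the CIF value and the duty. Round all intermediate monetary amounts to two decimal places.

CIF value: AUD 92287.82; import duty: AUD 16611.81

Let C be the CIF value. C = FCA price + pre-shipment costs + freight + 0.8% × C
C − 0.8% × C = 84659.07 + 272.22 + 6618.23
0.992 × C = 91549.52
C = 91549.52 / 0.992 = 92287.82
Insurance premium = 0.8% × 92287.82 = 738.30
Import duty = 92287.82 × 18% = 16611.81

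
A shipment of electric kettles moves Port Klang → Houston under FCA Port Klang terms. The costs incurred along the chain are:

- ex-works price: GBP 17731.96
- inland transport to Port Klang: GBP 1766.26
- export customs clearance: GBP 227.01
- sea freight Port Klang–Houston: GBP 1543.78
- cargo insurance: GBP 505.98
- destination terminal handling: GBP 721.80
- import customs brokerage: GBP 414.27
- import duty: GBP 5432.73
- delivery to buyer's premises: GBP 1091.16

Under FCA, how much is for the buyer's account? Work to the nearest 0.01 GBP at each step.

FCA: the seller delivers export-cleared goods to the carrier; the buyer bears costs from that point.
Seller's account: goods 17731.96 + inland to port 1766.26 + export clearance 227.01 = 19725.23
Buyer's account: freight 1543.78 + insurance 505.98 + destination terminal 721.80 + brokerage 414.27 + duty 5432.73 + delivery 1091.16 = 9709.72

Buyer's account: GBP 9709.72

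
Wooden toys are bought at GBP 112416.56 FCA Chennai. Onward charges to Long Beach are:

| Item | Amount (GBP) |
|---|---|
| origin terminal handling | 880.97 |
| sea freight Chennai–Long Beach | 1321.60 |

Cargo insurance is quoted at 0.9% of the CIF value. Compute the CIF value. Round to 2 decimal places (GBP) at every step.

Let C be the CIF value. C = FCA price + pre-shipment costs + freight + 0.9% × C
C − 0.9% × C = 112416.56 + 880.97 + 1321.60
0.991 × C = 114619.13
C = 114619.13 / 0.991 = 115660.07
Insurance premium = 0.9% × 115660.07 = 1040.94

CIF value: GBP 115660.07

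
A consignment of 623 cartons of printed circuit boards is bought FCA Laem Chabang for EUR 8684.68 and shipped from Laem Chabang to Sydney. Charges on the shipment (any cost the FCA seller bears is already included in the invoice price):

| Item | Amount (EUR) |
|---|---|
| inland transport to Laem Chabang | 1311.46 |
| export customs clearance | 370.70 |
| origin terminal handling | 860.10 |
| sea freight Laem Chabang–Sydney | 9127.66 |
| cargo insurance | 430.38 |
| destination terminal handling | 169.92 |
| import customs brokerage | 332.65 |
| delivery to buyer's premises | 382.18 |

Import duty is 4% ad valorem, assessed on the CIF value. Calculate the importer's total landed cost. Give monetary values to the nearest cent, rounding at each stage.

FCA: the seller delivers export-cleared goods to the carrier; the buyer bears costs from that point.
Already in the invoice (seller's account under FCA): inland to port, export clearance — exclude.
CIF value = FCA price + origin terminal + freight + insurance = 8684.68 + 860.10 + 9127.66 + 430.38 = 19102.82
Import duty = 19102.82 × 4% = 764.11
Buyer bears: origin terminal 860.10 + freight 9127.66 + insurance 430.38 + destination terminal 169.92 + brokerage 332.65 + delivery 382.18 + duty 764.11 = 12067.00
Landed cost = invoice 8684.68 + 12067.00 = 20751.68

Total landed cost: EUR 20751.68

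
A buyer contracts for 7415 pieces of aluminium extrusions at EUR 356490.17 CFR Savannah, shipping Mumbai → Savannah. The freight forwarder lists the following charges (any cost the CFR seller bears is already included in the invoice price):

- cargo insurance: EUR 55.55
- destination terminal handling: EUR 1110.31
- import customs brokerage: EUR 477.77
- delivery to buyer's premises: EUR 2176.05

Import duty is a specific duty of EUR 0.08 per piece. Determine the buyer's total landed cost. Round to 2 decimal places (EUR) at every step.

Total landed cost: EUR 360903.05

CFR: the seller pays costs through ocean freight to the destination port, but not insurance.
CIF value = CFR price + insurance = 356490.17 + 55.55 = 356545.72
Import duty = 7415 × 0.08 = 593.20
Buyer bears: insurance 55.55 + destination terminal 1110.31 + brokerage 477.77 + delivery 2176.05 + duty 593.20 = 4412.88
Landed cost = invoice 356490.17 + 4412.88 = 360903.05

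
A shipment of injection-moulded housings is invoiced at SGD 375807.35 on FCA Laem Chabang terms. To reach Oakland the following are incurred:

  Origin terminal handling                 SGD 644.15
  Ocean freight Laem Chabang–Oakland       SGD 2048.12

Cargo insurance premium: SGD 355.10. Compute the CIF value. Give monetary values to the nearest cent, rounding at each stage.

CIF = FCA price + pre-shipment costs + freight + insurance
CIF = 375807.35 + 644.15 + 2048.12 + 355.10 = 378854.72

CIF value: SGD 378854.72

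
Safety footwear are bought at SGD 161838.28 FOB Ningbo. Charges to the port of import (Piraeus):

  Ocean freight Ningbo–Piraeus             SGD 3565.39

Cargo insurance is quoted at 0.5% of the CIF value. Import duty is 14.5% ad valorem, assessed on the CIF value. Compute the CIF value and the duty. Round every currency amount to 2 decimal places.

CIF value: SGD 166234.84; import duty: SGD 24104.05

Let C be the CIF value. C = FOB price + freight + 0.5% × C
C − 0.5% × C = 161838.28 + 3565.39
0.995 × C = 165403.67
C = 165403.67 / 0.995 = 166234.84
Insurance premium = 0.5% × 166234.84 = 831.17
Import duty = 166234.84 × 14.5% = 24104.05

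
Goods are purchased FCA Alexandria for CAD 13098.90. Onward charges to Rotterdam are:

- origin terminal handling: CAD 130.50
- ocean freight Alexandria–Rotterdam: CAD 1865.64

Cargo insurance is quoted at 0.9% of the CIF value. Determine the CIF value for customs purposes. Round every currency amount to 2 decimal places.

CIF value: CAD 15232.13

Let C be the CIF value. C = FCA price + pre-shipment costs + freight + 0.9% × C
C − 0.9% × C = 13098.90 + 130.50 + 1865.64
0.991 × C = 15095.04
C = 15095.04 / 0.991 = 15232.13
Insurance premium = 0.9% × 15232.13 = 137.09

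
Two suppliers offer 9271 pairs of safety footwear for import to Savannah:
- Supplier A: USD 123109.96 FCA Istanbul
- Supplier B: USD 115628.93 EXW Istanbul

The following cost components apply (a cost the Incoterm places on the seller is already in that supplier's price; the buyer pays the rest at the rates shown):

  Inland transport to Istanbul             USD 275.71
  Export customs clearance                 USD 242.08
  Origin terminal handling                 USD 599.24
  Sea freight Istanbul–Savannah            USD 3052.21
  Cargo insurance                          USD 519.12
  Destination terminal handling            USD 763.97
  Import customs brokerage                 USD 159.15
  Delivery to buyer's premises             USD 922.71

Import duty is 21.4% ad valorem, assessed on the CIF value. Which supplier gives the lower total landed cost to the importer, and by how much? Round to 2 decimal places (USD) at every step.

Supplier B is cheaper by USD 8453.37

Supplier A (FCA):
CIF value = FCA price + origin terminal + freight + insurance = 123109.96 + 599.24 + 3052.21 + 519.12 = 127280.53
Import duty = 127280.53 × 21.4% = 27238.03
Buyer bears (A): 599.24 + 3052.21 + 519.12 + 763.97 + 159.15 + 922.71 = 6016.40
Landed cost (A) = invoice 123109.96 + 6016.40 + duty 27238.03 = 156364.39
Supplier B (EXW):
CIF value = EXW price + inland to port + export clearance + origin terminal + freight + insurance = 115628.93 + 275.71 + 242.08 + 599.24 + 3052.21 + 519.12 = 120317.29
Import duty = 120317.29 × 21.4% = 25747.90
Buyer bears (B): 275.71 + 242.08 + 599.24 + 3052.21 + 519.12 + 763.97 + 159.15 + 922.71 = 6534.19
Landed cost (B) = invoice 115628.93 + 6534.19 + duty 25747.90 = 147911.02
Difference = |156364.39 − 147911.02| = 8453.37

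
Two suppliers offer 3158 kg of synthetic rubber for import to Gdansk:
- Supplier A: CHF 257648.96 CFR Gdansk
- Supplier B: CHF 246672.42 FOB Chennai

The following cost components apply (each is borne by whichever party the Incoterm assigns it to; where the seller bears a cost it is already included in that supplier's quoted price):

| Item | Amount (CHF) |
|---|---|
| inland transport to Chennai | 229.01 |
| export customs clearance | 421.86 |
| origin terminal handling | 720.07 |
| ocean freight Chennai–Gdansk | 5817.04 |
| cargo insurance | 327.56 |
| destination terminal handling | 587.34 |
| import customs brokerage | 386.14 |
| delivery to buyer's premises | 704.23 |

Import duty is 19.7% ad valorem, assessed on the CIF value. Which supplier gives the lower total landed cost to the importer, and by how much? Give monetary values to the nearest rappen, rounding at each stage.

Supplier A (CFR):
CIF value = CFR price + insurance = 257648.96 + 327.56 = 257976.52
Import duty = 257976.52 × 19.7% = 50821.37
Buyer bears (A): 327.56 + 587.34 + 386.14 + 704.23 = 2005.27
Landed cost (A) = invoice 257648.96 + 2005.27 + duty 50821.37 = 310475.60
Supplier B (FOB):
CIF value = FOB price + freight + insurance = 246672.42 + 5817.04 + 327.56 = 252817.02
Import duty = 252817.02 × 19.7% = 49804.95
Buyer bears (B): 5817.04 + 327.56 + 587.34 + 386.14 + 704.23 = 7822.31
Landed cost (B) = invoice 246672.42 + 7822.31 + duty 49804.95 = 304299.68
Difference = |310475.60 − 304299.68| = 6175.92

Supplier B is cheaper by CHF 6175.92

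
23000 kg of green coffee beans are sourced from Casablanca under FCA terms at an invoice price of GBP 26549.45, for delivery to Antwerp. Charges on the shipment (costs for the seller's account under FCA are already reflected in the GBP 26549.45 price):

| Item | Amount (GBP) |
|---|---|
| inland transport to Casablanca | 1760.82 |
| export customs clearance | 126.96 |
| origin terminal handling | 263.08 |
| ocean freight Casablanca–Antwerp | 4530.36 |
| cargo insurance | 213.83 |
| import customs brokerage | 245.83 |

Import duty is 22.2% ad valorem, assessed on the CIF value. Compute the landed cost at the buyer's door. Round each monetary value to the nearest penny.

Total landed cost: GBP 38808.14

FCA: the seller delivers export-cleared goods to the carrier; the buyer bears costs from that point.
Already in the invoice (seller's account under FCA): inland to port, export clearance — exclude.
CIF value = FCA price + origin terminal + freight + insurance = 26549.45 + 263.08 + 4530.36 + 213.83 = 31556.72
Import duty = 31556.72 × 22.2% = 7005.59
Buyer bears: origin terminal 263.08 + freight 4530.36 + insurance 213.83 + brokerage 245.83 + duty 7005.59 = 12258.69
Landed cost = invoice 26549.45 + 12258.69 = 38808.14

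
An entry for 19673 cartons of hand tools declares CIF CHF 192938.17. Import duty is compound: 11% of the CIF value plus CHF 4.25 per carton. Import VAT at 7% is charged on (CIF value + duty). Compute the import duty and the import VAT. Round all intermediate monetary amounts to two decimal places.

Import duty: CHF 104833.45; import VAT: CHF 20844.01

Ad valorem component: 192938.17 × 11% = 21223.20
Specific component: 19673 × 4.25 = 83610.25
Import duty = 21223.20 + 83610.25 = 104833.45
VAT base = CIF + duty = 192938.17 + 104833.45 = 297771.62
Import VAT = 297771.62 × 7% = 20844.01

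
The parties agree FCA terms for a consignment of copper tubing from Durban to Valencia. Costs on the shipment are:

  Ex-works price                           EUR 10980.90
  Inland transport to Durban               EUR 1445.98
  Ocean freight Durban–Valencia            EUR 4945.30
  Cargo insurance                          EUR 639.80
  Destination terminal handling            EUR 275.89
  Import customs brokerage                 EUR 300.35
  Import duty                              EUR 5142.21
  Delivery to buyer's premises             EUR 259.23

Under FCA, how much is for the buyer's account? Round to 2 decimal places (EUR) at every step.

Buyer's account: EUR 11562.78

FCA: the seller delivers export-cleared goods to the carrier; the buyer bears costs from that point.
Seller's account: goods 10980.90 + inland to port 1445.98 = 12426.88
Buyer's account: freight 4945.30 + insurance 639.80 + destination terminal 275.89 + brokerage 300.35 + duty 5142.21 + delivery 259.23 = 11562.78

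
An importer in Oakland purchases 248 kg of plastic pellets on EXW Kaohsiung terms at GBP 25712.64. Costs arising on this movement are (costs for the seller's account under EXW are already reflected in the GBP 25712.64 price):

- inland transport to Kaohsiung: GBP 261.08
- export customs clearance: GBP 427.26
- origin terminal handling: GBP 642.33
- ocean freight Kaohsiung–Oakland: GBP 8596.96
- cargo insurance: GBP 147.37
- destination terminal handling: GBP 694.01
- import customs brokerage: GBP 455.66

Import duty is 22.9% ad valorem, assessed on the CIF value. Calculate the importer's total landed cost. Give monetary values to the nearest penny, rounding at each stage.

EXW: the seller makes goods available at their premises; the buyer bears all onward costs.
CIF value = EXW price + inland to port + export clearance + origin terminal + freight + insurance = 25712.64 + 261.08 + 427.26 + 642.33 + 8596.96 + 147.37 = 35787.64
Import duty = 35787.64 × 22.9% = 8195.37
Buyer bears: inland to port 261.08 + export clearance 427.26 + origin terminal 642.33 + freight 8596.96 + insurance 147.37 + destination terminal 694.01 + brokerage 455.66 + duty 8195.37 = 19420.04
Landed cost = invoice 25712.64 + 19420.04 = 45132.68

Total landed cost: GBP 45132.68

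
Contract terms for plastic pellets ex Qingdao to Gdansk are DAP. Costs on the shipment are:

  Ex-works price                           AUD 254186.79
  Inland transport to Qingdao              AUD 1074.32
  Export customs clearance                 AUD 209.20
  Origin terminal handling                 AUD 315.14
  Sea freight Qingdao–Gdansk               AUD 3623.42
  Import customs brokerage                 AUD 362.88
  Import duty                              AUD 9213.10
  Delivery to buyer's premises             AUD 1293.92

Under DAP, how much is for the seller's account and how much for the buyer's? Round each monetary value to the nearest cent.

Seller: AUD 260702.79; buyer: AUD 9575.98

DAP: the seller bears all costs to the named destination except import duty and clearance.
Seller's account: goods 254186.79 + inland to port 1074.32 + export clearance 209.20 + origin terminal 315.14 + freight 3623.42 + delivery 1293.92 = 260702.79
Buyer's account: brokerage 362.88 + duty 9213.10 = 9575.98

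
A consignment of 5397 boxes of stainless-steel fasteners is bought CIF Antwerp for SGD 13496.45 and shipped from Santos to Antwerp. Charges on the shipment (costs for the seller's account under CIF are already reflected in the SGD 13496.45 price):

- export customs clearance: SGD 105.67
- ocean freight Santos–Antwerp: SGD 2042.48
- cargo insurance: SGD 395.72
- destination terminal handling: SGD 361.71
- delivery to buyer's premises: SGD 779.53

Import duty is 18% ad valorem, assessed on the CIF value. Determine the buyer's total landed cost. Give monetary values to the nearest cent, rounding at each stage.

Total landed cost: SGD 17067.05

CIF: the seller pays costs through ocean freight and marine insurance to the destination port.
Already in the invoice (seller's account under CIF): export clearance, freight, insurance — exclude.
The CIF price already equals the CIF value: 13496.45
Import duty = 13496.45 × 18% = 2429.36
Buyer bears: destination terminal 361.71 + delivery 779.53 + duty 2429.36 = 3570.60
Landed cost = invoice 13496.45 + 3570.60 = 17067.05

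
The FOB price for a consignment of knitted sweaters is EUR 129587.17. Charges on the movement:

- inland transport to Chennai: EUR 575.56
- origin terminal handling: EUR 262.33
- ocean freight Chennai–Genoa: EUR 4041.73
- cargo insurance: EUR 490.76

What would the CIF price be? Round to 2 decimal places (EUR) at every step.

CIF price: EUR 134119.66

Not relevant to the conversion: origin terminal, inland to port — on the seller under both FOB and CIF; already in the FOB price and stays in the CIF price.
From FOB to CIF, the seller additionally bears: freight, insurance.
CIF price = 129587.17 + 4041.73 + 490.76 = 134119.66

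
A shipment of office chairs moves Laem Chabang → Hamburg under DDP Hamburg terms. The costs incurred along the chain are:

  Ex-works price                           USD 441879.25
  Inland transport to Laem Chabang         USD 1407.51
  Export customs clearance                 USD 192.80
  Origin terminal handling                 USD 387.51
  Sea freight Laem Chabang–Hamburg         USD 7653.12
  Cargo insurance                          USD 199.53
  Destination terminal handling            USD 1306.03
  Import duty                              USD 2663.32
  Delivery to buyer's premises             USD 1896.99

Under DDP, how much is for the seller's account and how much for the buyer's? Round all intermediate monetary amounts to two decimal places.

DDP: the seller bears all costs including import duty.
Seller's account: goods 441879.25 + inland to port 1407.51 + export clearance 192.80 + origin terminal 387.51 + freight 7653.12 + insurance 199.53 + destination terminal 1306.03 + duty 2663.32 + delivery 1896.99 = 457586.06
Buyer's account: 0.00

Seller: USD 457586.06; buyer: USD 0.00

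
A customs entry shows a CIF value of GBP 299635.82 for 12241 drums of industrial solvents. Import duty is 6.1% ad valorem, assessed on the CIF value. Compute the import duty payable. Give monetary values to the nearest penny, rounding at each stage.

Import duty: GBP 18277.79

Import duty = 299635.82 × 6.1% = 18277.79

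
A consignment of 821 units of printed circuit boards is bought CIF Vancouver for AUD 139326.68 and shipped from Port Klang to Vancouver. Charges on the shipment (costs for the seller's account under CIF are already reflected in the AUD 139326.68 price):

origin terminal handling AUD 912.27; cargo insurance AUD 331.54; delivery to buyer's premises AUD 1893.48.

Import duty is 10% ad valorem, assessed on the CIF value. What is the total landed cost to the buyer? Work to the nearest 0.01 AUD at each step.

CIF: the seller pays costs through ocean freight and marine insurance to the destination port.
Already in the invoice (seller's account under CIF): origin terminal, insurance — exclude.
The CIF price already equals the CIF value: 139326.68
Import duty = 139326.68 × 10% = 13932.67
Buyer bears: delivery 1893.48 + duty 13932.67 = 15826.15
Landed cost = invoice 139326.68 + 15826.15 = 155152.83

Total landed cost: AUD 155152.83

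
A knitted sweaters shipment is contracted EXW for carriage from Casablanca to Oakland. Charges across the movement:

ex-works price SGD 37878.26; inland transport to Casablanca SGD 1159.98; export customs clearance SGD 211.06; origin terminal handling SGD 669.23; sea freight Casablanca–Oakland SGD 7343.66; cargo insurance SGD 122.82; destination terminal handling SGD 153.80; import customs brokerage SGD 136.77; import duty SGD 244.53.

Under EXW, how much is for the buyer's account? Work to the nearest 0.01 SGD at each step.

EXW: the seller makes goods available at their premises; the buyer bears all onward costs.
Seller's account: goods 37878.26 = 37878.26
Buyer's account: inland to port 1159.98 + export clearance 211.06 + origin terminal 669.23 + freight 7343.66 + insurance 122.82 + destination terminal 153.80 + brokerage 136.77 + duty 244.53 = 10041.85

Buyer's account: SGD 10041.85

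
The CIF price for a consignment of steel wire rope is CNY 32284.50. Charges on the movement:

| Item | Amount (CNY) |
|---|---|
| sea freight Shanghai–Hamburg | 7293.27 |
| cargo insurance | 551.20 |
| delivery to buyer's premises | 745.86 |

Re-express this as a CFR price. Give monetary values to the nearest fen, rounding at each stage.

Not relevant to the conversion: freight — on the seller under both CIF and CFR; already in the CIF price and stays in the CFR price. delivery — on the buyer under both terms; not part of either seller's price.
From CIF to CFR, the seller no longer bears: insurance.
CFR price = 32284.50 − 551.20 = 31733.30

CFR price: CNY 31733.30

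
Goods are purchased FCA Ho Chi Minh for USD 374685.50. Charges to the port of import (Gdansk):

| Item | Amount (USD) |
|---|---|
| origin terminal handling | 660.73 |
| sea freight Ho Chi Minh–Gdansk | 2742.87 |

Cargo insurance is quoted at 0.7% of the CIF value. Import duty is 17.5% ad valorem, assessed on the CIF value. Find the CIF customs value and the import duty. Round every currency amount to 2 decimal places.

Let C be the CIF value. C = FCA price + pre-shipment costs + freight + 0.7% × C
C − 0.7% × C = 374685.50 + 660.73 + 2742.87
0.993 × C = 378089.10
C = 378089.10 / 0.993 = 380754.38
Insurance premium = 0.7% × 380754.38 = 2665.28
Import duty = 380754.38 × 17.5% = 66632.02

CIF value: USD 380754.38; import duty: USD 66632.02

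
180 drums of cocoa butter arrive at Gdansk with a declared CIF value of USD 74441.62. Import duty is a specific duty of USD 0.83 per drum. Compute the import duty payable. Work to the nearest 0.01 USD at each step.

Import duty: USD 149.40

Import duty = 180 × 0.83 = 149.40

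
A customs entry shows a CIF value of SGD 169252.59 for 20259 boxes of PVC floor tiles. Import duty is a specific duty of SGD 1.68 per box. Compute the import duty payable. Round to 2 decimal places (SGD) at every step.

Import duty: SGD 34035.12

Import duty = 20259 × 1.68 = 34035.12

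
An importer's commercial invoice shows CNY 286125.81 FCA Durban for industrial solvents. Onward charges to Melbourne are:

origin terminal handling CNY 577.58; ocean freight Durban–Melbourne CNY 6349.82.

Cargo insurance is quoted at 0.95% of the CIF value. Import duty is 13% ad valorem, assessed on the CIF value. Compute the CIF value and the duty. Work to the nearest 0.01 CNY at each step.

CIF value: CNY 295863.92; import duty: CNY 38462.31

Let C be the CIF value. C = FCA price + pre-shipment costs + freight + 0.95% × C
C − 0.95% × C = 286125.81 + 577.58 + 6349.82
0.9905 × C = 293053.21
C = 293053.21 / 0.9905 = 295863.92
Insurance premium = 0.95% × 295863.92 = 2810.71
Import duty = 295863.92 × 13% = 38462.31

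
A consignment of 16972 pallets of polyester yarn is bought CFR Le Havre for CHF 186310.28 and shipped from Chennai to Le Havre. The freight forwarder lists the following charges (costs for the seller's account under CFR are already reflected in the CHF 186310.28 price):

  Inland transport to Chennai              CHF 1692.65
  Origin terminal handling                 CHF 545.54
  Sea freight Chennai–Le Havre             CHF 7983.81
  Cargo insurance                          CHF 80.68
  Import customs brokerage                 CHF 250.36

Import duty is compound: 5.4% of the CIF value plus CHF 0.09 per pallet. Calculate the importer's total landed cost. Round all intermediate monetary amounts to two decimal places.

CFR: the seller pays costs through ocean freight to the destination port, but not insurance.
Already in the invoice (seller's account under CFR): inland to port, origin terminal, freight — exclude.
CIF value = CFR price + insurance = 186310.28 + 80.68 = 186390.96
Ad valorem component: 186390.96 × 5.4% = 10065.11
Specific component: 16972 × 0.09 = 1527.48
Import duty = 10065.11 + 1527.48 = 11592.59
Buyer bears: insurance 80.68 + brokerage 250.36 + duty 11592.59 = 11923.63
Landed cost = invoice 186310.28 + 11923.63 = 198233.91

Total landed cost: CHF 198233.91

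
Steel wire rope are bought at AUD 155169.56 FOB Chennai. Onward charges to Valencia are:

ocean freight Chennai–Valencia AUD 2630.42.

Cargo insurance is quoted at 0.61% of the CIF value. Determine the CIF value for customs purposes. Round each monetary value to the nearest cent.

Let C be the CIF value. C = FOB price + freight + 0.61% × C
C − 0.61% × C = 155169.56 + 2630.42
0.9939 × C = 157799.98
C = 157799.98 / 0.9939 = 158768.47
Insurance premium = 0.61% × 158768.47 = 968.49

CIF value: AUD 158768.47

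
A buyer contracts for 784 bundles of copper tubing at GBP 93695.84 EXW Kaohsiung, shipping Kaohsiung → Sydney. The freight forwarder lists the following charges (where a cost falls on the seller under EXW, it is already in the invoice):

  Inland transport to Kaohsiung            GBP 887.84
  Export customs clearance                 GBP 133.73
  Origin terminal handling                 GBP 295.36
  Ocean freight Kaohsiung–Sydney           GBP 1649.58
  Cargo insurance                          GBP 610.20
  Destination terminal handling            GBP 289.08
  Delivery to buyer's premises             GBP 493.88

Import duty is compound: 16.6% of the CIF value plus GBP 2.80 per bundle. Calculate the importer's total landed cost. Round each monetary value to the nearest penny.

Total landed cost: GBP 116397.95

EXW: the seller makes goods available at their premises; the buyer bears all onward costs.
CIF value = EXW price + inland to port + export clearance + origin terminal + freight + insurance = 93695.84 + 887.84 + 133.73 + 295.36 + 1649.58 + 610.20 = 97272.55
Ad valorem component: 97272.55 × 16.6% = 16147.24
Specific component: 784 × 2.80 = 2195.20
Import duty = 16147.24 + 2195.20 = 18342.44
Buyer bears: inland to port 887.84 + export clearance 133.73 + origin terminal 295.36 + freight 1649.58 + insurance 610.20 + destination terminal 289.08 + delivery 493.88 + duty 18342.44 = 22702.11
Landed cost = invoice 93695.84 + 22702.11 = 116397.95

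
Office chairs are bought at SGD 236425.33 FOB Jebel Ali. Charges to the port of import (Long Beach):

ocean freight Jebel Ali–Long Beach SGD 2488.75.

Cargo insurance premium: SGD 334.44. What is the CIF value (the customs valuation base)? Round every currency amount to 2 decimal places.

CIF value: SGD 239248.52

CIF = FOB price + freight + insurance
CIF = 236425.33 + 2488.75 + 334.44 = 239248.52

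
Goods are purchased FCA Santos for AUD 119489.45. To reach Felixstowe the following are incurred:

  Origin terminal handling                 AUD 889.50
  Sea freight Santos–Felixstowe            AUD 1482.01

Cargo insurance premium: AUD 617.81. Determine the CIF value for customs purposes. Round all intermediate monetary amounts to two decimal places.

CIF value: AUD 122478.77

CIF = FCA price + pre-shipment costs + freight + insurance
CIF = 119489.45 + 889.50 + 1482.01 + 617.81 = 122478.77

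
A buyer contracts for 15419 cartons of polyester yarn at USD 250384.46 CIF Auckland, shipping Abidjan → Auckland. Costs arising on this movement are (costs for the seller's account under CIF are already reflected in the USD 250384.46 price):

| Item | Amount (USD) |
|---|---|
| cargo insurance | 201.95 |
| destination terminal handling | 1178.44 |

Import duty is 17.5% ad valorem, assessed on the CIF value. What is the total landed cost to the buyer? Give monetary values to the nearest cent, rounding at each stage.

CIF: the seller pays costs through ocean freight and marine insurance to the destination port.
Already in the invoice (seller's account under CIF): insurance — exclude.
The CIF price already equals the CIF value: 250384.46
Import duty = 250384.46 × 17.5% = 43817.28
Buyer bears: destination terminal 1178.44 + duty 43817.28 = 44995.72
Landed cost = invoice 250384.46 + 44995.72 = 295380.18

Total landed cost: USD 295380.18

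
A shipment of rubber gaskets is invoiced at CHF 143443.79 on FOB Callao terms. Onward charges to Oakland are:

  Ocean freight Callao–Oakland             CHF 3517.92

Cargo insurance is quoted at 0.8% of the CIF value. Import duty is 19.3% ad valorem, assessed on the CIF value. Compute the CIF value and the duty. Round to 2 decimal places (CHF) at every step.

Let C be the CIF value. C = FOB price + freight + 0.8% × C
C − 0.8% × C = 143443.79 + 3517.92
0.992 × C = 146961.71
C = 146961.71 / 0.992 = 148146.89
Insurance premium = 0.8% × 148146.89 = 1185.18
Import duty = 148146.89 × 19.3% = 28592.35

CIF value: CHF 148146.89; import duty: CHF 28592.35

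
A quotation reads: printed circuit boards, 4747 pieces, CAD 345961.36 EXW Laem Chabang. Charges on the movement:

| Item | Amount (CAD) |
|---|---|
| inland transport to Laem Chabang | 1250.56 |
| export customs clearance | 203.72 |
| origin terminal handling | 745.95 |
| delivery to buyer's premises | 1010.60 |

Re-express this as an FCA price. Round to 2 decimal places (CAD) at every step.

Not relevant to the conversion: delivery, origin terminal — on the buyer under both terms; not part of either seller's price.
From EXW to FCA, the seller additionally bears: inland to port, export clearance.
FCA price = 345961.36 + 1250.56 + 203.72 = 347415.64

FCA price: CAD 347415.64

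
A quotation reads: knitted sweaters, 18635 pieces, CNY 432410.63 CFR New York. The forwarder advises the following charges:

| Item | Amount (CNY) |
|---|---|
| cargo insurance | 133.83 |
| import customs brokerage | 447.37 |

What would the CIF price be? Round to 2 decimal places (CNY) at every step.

Not relevant to the conversion: brokerage — on the buyer under both terms; not part of either seller's price.
From CFR to CIF, the seller additionally bears: insurance.
CIF price = 432410.63 + 133.83 = 432544.46

CIF price: CNY 432544.46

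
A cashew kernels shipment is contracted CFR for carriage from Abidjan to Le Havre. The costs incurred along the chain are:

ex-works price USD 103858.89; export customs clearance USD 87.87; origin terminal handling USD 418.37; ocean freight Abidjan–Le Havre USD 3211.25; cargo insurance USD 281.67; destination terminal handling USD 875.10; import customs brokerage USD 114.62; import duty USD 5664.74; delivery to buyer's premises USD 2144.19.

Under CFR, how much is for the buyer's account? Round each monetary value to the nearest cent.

CFR: the seller pays costs through ocean freight to the destination port, but not insurance.
Seller's account: goods 103858.89 + export clearance 87.87 + origin terminal 418.37 + freight 3211.25 = 107576.38
Buyer's account: insurance 281.67 + destination terminal 875.10 + brokerage 114.62 + duty 5664.74 + delivery 2144.19 = 9080.32

Buyer's account: USD 9080.32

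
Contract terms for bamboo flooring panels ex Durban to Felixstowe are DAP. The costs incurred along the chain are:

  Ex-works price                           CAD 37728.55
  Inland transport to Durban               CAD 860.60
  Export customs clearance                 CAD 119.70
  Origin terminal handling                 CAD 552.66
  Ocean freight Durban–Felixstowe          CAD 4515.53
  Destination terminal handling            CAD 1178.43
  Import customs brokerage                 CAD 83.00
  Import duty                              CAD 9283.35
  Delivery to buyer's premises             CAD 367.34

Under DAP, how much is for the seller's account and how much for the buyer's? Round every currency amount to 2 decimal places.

DAP: the seller bears all costs to the named destination except import duty and clearance.
Seller's account: goods 37728.55 + inland to port 860.60 + export clearance 119.70 + origin terminal 552.66 + freight 4515.53 + destination terminal 1178.43 + delivery 367.34 = 45322.81
Buyer's account: brokerage 83.00 + duty 9283.35 = 9366.35

Seller: CAD 45322.81; buyer: CAD 9366.35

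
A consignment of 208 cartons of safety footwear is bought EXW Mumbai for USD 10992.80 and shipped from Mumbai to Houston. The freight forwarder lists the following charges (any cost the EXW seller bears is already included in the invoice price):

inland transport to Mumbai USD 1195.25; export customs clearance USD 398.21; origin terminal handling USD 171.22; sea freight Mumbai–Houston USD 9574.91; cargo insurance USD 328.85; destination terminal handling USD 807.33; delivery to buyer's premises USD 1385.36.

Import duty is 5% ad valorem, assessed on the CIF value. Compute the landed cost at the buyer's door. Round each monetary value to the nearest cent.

Total landed cost: USD 25986.99

EXW: the seller makes goods available at their premises; the buyer bears all onward costs.
CIF value = EXW price + inland to port + export clearance + origin terminal + freight + insurance = 10992.80 + 1195.25 + 398.21 + 171.22 + 9574.91 + 328.85 = 22661.24
Import duty = 22661.24 × 5% = 1133.06
Buyer bears: inland to port 1195.25 + export clearance 398.21 + origin terminal 171.22 + freight 9574.91 + insurance 328.85 + destination terminal 807.33 + delivery 1385.36 + duty 1133.06 = 14994.19
Landed cost = invoice 10992.80 + 14994.19 = 25986.99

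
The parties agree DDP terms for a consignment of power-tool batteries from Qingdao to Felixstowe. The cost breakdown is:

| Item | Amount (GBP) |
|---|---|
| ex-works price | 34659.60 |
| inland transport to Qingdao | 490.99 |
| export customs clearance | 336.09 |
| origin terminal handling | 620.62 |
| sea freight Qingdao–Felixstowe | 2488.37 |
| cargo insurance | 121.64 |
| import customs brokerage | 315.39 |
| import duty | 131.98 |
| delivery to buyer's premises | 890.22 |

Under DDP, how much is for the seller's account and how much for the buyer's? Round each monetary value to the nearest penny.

Seller: GBP 40054.90; buyer: GBP 0.00

DDP: the seller bears all costs including import duty.
Seller's account: goods 34659.60 + inland to port 490.99 + export clearance 336.09 + origin terminal 620.62 + freight 2488.37 + insurance 121.64 + brokerage 315.39 + duty 131.98 + delivery 890.22 = 40054.90
Buyer's account: 0.00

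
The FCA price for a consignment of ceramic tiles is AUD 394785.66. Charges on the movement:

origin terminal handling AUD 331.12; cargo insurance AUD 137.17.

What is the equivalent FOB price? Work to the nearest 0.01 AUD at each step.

FOB price: AUD 395116.78

Not relevant to the conversion: insurance — on the buyer under both terms; not part of either seller's price.
From FCA to FOB, the seller additionally bears: origin terminal.
FOB price = 394785.66 + 331.12 = 395116.78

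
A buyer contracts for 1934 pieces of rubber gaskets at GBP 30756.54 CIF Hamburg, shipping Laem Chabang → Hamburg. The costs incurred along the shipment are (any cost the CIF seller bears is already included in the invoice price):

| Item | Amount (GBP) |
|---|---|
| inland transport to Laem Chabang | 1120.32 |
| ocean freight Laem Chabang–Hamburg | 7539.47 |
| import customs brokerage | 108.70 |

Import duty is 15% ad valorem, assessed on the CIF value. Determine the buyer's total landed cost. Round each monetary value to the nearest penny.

CIF: the seller pays costs through ocean freight and marine insurance to the destination port.
Already in the invoice (seller's account under CIF): inland to port, freight — exclude.
The CIF price already equals the CIF value: 30756.54
Import duty = 30756.54 × 15% = 4613.48
Buyer bears: brokerage 108.70 + duty 4613.48 = 4722.18
Landed cost = invoice 30756.54 + 4722.18 = 35478.72

Total landed cost: GBP 35478.72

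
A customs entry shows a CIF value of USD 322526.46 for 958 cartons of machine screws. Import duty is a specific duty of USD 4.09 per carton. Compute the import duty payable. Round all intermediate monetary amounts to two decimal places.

Import duty: USD 3918.22

Import duty = 958 × 4.09 = 3918.22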